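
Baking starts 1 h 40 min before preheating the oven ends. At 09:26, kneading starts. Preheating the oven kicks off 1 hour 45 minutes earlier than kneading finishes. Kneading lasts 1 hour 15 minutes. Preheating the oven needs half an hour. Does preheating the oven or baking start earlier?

Kneading ends at 09:26 + 75 min = 10:41.
Preheating the oven starts at 10:41 − 105 min = 08:56.
Preheating the oven ends at 08:56 + 30 min = 09:26.
Baking starts at 09:26 − 100 min = 07:46.
Preheating the oven starts at 08:56 and baking starts at 07:46, so baking is first.

baking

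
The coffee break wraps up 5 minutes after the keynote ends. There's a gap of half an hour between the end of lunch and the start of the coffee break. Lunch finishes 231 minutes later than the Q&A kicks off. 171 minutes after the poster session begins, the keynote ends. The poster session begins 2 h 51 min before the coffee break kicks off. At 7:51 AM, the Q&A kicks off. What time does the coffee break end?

12:17 PM

Lunch ends at 7:51 AM + 231 min = 11:42 AM.
The coffee break starts at 11:42 AM + 30 min = 12:12 PM.
The poster session starts at 12:12 PM − 171 min = 9:21 AM.
The keynote ends at 9:21 AM + 171 min = 12:12 PM.
The coffee break ends at 12:12 PM + 5 min = 12:17 PM.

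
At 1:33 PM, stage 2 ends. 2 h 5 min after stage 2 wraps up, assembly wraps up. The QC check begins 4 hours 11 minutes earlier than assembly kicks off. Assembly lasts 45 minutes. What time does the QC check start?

Assembly ends at 1:33 PM + 125 min = 3:38 PM.
Assembly starts at 3:38 PM − 45 min = 2:53 PM.
The QC check starts at 2:53 PM − 251 min = 10:42 AM.

10:42 AM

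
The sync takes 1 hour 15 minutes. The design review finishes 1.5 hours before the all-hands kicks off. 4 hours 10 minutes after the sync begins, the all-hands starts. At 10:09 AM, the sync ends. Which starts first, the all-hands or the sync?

The sync starts at 10:09 AM − 75 min = 8:54 AM.
The all-hands starts at 8:54 AM + 250 min = 1:04 PM.
The all-hands starts at 1:04 PM and the sync starts at 8:54 AM, so the sync is first.

the sync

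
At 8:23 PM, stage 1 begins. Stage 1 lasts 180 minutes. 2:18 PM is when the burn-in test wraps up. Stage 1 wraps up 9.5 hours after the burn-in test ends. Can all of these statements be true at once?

Stage 1 ends at 2:18 PM + 570 min = 11:48 PM.
Stage 1 starts at 11:48 PM − 180 min = 8:48 PM.
But stage 1 is also said to start at 8:23 PM — a 25-minute conflict.

No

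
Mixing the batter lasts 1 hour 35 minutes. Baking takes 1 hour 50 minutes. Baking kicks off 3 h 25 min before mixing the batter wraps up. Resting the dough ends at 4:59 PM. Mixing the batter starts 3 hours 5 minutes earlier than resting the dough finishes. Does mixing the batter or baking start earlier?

baking

Mixing the batter starts at 4:59 PM − 185 min = 1:54 PM.
Mixing the batter ends at 1:54 PM + 95 min = 3:29 PM.
Baking starts at 3:29 PM − 205 min = 12:04 PM.
Mixing the batter starts at 1:54 PM and baking starts at 12:04 PM, so baking is first.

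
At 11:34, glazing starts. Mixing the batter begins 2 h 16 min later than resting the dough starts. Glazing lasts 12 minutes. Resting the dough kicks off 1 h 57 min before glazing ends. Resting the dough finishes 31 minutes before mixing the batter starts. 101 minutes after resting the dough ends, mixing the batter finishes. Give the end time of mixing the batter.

Glazing ends at 11:34 + 12 min = 11:46.
Resting the dough starts at 11:46 − 117 min = 09:49.
Mixing the batter starts at 09:49 + 136 min = 12:05.
Resting the dough ends at 12:05 − 31 min = 11:34.
Mixing the batter ends at 11:34 + 101 min = 13:15.

13:15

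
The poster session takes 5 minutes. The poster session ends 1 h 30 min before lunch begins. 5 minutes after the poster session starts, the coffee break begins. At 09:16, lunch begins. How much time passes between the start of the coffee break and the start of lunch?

The poster session ends at 09:16 − 90 min = 07:46.
The poster session starts at 07:46 − 5 min = 07:41.
The coffee break starts at 07:41 + 5 min = 07:46.
From 07:46 to 09:16 is an hour and a half.

an hour and a half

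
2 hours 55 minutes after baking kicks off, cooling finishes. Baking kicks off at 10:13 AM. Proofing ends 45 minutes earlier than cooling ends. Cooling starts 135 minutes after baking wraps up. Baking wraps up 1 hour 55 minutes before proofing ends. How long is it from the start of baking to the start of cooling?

Cooling ends at 10:13 AM + 175 min = 1:08 PM.
Proofing ends at 1:08 PM − 45 min = 12:23 PM.
Baking ends at 12:23 PM − 115 min = 10:28 AM.
Cooling starts at 10:28 AM + 135 min = 12:43 PM.
From 10:13 AM to 12:43 PM is 2 hours 30 minutes.

2 hours 30 minutes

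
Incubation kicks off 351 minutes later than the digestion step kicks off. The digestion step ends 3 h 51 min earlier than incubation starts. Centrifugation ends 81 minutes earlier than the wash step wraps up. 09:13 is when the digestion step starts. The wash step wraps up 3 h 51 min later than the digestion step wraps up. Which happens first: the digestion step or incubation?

Incubation starts at 09:13 + 351 min = 15:04.
The digestion step starts at 09:13 and incubation starts at 15:04, so the digestion step is first.

the digestion step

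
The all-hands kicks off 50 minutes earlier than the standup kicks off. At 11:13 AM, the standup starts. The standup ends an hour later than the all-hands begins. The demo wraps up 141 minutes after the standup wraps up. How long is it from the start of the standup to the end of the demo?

The all-hands starts at 11:13 AM − 50 min = 10:23 AM.
The standup ends at 10:23 AM + 60 min = 11:23 AM.
The demo ends at 11:23 AM + 141 min = 1:44 PM.
From 11:13 AM to 1:44 PM is 2 hours 31 minutes.

2 hours 31 minutes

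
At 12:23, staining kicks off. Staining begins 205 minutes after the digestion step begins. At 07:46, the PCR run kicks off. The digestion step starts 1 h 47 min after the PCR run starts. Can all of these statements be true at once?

No

The digestion step starts at 07:46 + 107 min = 09:33.
Staining starts at 09:33 + 205 min = 12:58.
But staining is also said to start at 12:23 — a 35-minute conflict.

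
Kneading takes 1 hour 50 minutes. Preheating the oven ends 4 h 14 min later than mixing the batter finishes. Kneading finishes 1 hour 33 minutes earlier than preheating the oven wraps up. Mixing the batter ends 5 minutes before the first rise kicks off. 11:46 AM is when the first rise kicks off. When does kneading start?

12:32 PM

Mixing the batter ends at 11:46 AM − 5 min = 11:41 AM.
Preheating the oven ends at 11:41 AM + 254 min = 3:55 PM.
Kneading ends at 3:55 PM − 93 min = 2:22 PM.
Kneading starts at 2:22 PM − 110 min = 12:32 PM.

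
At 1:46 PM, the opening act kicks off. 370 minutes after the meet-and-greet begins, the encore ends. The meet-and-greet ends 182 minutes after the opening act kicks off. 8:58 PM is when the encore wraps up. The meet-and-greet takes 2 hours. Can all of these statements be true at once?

The meet-and-greet ends at 1:46 PM + 182 min = 4:48 PM.
The meet-and-greet starts at 4:48 PM − 120 min = 2:48 PM.
The encore ends at 2:48 PM + 370 min = 8:58 PM.
That matches the stated 8:58 PM, so the schedule is consistent.

Yes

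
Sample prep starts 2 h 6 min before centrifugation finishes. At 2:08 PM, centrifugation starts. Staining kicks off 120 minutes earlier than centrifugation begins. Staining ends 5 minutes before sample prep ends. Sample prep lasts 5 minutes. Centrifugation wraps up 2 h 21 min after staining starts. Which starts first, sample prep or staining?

Staining starts at 2:08 PM − 120 min = 12:08 PM.
Centrifugation ends at 12:08 PM + 141 min = 2:29 PM.
Sample prep starts at 2:29 PM − 126 min = 12:23 PM.
Sample prep starts at 12:23 PM and staining starts at 12:08 PM, so staining is first.

staining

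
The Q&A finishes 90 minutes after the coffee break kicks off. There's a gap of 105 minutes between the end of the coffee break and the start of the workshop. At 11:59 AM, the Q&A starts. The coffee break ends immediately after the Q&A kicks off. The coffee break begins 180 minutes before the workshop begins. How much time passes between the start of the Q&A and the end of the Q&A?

15 minutes

The coffee break ends at 11:59 AM.
The workshop starts at 11:59 AM + 105 min = 1:44 PM.
The coffee break starts at 1:44 PM − 180 min = 10:44 AM.
The Q&A ends at 10:44 AM + 90 min = 12:14 PM.
From 11:59 AM to 12:14 PM is 15 minutes.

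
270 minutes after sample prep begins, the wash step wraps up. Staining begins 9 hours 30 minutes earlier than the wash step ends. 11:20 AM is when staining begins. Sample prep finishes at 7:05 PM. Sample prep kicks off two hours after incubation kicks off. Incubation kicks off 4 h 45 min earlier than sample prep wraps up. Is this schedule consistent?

Yes

Incubation starts at 7:05 PM − 285 min = 2:20 PM.
Sample prep starts at 2:20 PM + 120 min = 4:20 PM.
The wash step ends at 4:20 PM + 270 min = 8:50 PM.
Staining starts at 8:50 PM − 570 min = 11:20 AM.
That matches the stated 11:20 AM, so the schedule is consistent.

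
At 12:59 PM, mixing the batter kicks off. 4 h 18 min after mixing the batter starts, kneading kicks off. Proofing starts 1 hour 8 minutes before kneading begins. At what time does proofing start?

4:09 PM

Kneading starts at 12:59 PM + 258 min = 5:17 PM.
Proofing starts at 5:17 PM − 68 min = 4:09 PM.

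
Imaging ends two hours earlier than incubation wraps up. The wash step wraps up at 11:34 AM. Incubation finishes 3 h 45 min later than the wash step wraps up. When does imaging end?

1:19 PM

Incubation ends at 11:34 AM + 225 min = 3:19 PM.
Imaging ends at 3:19 PM − 120 min = 1:19 PM.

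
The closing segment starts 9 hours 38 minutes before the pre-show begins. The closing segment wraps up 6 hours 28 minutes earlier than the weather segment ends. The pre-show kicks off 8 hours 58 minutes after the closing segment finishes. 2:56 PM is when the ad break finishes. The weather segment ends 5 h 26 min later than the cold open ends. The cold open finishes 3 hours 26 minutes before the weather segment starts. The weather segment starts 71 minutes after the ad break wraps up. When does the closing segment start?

The weather segment starts at 2:56 PM + 71 min = 4:07 PM.
The cold open ends at 4:07 PM − 206 min = 12:41 PM.
The weather segment ends at 12:41 PM + 326 min = 6:07 PM.
The closing segment ends at 6:07 PM − 388 min = 11:39 AM.
The pre-show starts at 11:39 AM + 538 min = 8:37 PM.
The closing segment starts at 8:37 PM − 578 min = 10:59 AM.

10:59 AM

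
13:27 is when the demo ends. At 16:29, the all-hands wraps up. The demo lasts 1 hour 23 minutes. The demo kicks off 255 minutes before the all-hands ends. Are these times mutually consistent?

No

The demo starts at 16:29 − 255 min = 12:14.
The demo ends at 12:14 + 83 min = 13:37.
But the demo is also said to end at 13:27 — a 10-minute conflict.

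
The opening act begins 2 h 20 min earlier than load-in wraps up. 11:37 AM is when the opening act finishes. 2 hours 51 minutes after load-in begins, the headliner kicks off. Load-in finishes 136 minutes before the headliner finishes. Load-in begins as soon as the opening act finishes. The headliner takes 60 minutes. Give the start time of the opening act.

Load-in starts at 11:37 AM.
The headliner starts at 11:37 AM + 171 min = 2:28 PM.
The headliner ends at 2:28 PM + 60 min = 3:28 PM.
Load-in ends at 3:28 PM − 136 min = 1:12 PM.
The opening act starts at 1:12 PM − 140 min = 10:52 AM.

10:52 AM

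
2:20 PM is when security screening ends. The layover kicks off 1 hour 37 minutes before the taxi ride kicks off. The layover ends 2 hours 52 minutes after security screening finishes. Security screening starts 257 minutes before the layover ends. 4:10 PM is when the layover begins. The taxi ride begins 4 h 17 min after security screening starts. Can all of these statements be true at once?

No

The layover ends at 2:20 PM + 172 min = 5:12 PM.
Security screening starts at 5:12 PM − 257 min = 12:55 PM.
The taxi ride starts at 12:55 PM + 257 min = 5:12 PM.
The layover starts at 5:12 PM − 97 min = 3:35 PM.
But the layover is also said to start at 4:10 PM — a 35-minute conflict.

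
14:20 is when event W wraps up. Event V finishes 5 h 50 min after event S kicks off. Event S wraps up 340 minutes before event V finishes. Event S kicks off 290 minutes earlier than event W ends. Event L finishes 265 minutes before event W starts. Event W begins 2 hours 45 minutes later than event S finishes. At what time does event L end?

08:00

Event S starts at 14:20 − 290 min = 09:30.
Event V ends at 09:30 + 350 min = 15:20.
Event S ends at 15:20 − 340 min = 09:40.
Event W starts at 09:40 + 165 min = 12:25.
Event L ends at 12:25 − 265 min = 08:00.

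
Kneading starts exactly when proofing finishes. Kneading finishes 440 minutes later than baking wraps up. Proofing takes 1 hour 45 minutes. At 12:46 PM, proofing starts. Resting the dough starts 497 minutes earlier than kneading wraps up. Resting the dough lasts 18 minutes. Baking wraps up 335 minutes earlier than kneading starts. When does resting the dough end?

8:17 AM

Proofing ends at 12:46 PM + 105 min = 2:31 PM.
So kneading starts at 2:31 PM.
Baking ends at 2:31 PM − 335 min = 8:56 AM.
Kneading ends at 8:56 AM + 440 min = 4:16 PM.
Resting the dough starts at 4:16 PM − 497 min = 7:59 AM.
Resting the dough ends at 7:59 AM + 18 min = 8:17 AM.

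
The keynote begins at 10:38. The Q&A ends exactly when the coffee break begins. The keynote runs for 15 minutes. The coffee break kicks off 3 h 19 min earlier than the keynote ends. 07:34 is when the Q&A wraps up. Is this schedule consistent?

The keynote ends at 10:38 + 15 min = 10:53.
The coffee break starts at 10:53 − 199 min = 07:34.
So the Q&A ends at 07:34.
That matches the stated 07:34, so the schedule is consistent.

Yes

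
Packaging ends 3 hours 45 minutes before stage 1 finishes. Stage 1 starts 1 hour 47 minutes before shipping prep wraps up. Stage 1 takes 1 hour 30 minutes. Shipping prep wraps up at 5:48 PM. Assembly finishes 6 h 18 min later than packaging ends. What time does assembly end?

8:04 PM

Stage 1 starts at 5:48 PM − 107 min = 4:01 PM.
Stage 1 ends at 4:01 PM + 90 min = 5:31 PM.
Packaging ends at 5:31 PM − 225 min = 1:46 PM.
Assembly ends at 1:46 PM + 378 min = 8:04 PM.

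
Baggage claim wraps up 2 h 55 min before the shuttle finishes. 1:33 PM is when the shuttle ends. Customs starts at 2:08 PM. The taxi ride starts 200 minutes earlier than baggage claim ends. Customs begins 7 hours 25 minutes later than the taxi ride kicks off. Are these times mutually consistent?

No

Baggage claim ends at 1:33 PM − 175 min = 10:38 AM.
The taxi ride starts at 10:38 AM − 200 min = 7:18 AM.
Customs starts at 7:18 AM + 445 min = 2:43 PM.
But customs is also said to start at 2:08 PM — a 35-minute conflict.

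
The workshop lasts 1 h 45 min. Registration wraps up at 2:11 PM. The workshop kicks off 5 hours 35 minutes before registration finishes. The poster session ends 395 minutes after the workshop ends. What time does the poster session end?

The workshop starts at 2:11 PM − 335 min = 8:36 AM.
The workshop ends at 8:36 AM + 105 min = 10:21 AM.
The poster session ends at 10:21 AM + 395 min = 4:56 PM.

4:56 PM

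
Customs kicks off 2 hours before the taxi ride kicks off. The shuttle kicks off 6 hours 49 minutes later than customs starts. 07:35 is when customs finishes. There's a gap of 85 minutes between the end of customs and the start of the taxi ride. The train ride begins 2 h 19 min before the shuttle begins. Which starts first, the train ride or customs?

customs

The taxi ride starts at 07:35 + 85 min = 09:00.
Customs starts at 09:00 − 120 min = 07:00.
The shuttle starts at 07:00 + 409 min = 13:49.
The train ride starts at 13:49 − 139 min = 11:30.
The train ride starts at 11:30 and customs starts at 07:00, so customs is first.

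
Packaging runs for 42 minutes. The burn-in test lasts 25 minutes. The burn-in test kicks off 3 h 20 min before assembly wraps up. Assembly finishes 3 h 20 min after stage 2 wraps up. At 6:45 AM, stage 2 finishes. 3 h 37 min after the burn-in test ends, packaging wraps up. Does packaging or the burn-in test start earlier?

the burn-in test

Assembly ends at 6:45 AM + 200 min = 10:05 AM.
The burn-in test starts at 10:05 AM − 200 min = 6:45 AM.
The burn-in test ends at 6:45 AM + 25 min = 7:10 AM.
Packaging ends at 7:10 AM + 217 min = 10:47 AM.
Packaging starts at 10:47 AM − 42 min = 10:05 AM.
Packaging starts at 10:05 AM and the burn-in test starts at 6:45 AM, so the burn-in test is first.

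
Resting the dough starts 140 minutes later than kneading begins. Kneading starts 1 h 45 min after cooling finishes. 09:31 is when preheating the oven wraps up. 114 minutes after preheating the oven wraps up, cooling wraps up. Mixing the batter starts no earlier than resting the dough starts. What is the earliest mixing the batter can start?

15:30

Cooling ends at 09:31 + 114 min = 11:25.
Kneading starts at 11:25 + 105 min = 13:10.
Resting the dough starts at 13:10 + 140 min = 15:30.
Mixing the batter is bounded by resting the dough, so the earliest it can start is 15:30.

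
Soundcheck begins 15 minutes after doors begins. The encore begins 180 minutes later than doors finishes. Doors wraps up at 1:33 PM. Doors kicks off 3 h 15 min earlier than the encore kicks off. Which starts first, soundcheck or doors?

The encore starts at 1:33 PM + 180 min = 4:33 PM.
Doors starts at 4:33 PM − 195 min = 1:18 PM.
Soundcheck starts at 1:18 PM + 15 min = 1:33 PM.
Soundcheck starts at 1:33 PM and doors starts at 1:18 PM, so doors is first.

doors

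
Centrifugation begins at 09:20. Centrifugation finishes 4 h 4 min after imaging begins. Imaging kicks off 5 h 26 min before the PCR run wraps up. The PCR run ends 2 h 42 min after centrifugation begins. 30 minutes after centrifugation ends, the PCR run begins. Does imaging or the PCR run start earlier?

The PCR run ends at 09:20 + 162 min = 12:02.
Imaging starts at 12:02 − 326 min = 06:36.
Centrifugation ends at 06:36 + 244 min = 10:40.
The PCR run starts at 10:40 + 30 min = 11:10.
Imaging starts at 06:36 and the PCR run starts at 11:10, so imaging is first.

imaging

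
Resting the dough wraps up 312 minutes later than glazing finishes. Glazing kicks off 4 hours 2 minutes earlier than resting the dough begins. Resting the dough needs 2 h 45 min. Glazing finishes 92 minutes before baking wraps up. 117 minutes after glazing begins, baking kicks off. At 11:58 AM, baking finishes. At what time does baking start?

10:48 AM

Glazing ends at 11:58 AM − 92 min = 10:26 AM.
Resting the dough ends at 10:26 AM + 312 min = 3:38 PM.
Resting the dough starts at 3:38 PM − 165 min = 12:53 PM.
Glazing starts at 12:53 PM − 242 min = 8:51 AM.
Baking starts at 8:51 AM + 117 min = 10:48 AM.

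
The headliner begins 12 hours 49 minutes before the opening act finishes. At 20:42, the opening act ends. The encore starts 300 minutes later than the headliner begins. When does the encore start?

The headliner starts at 20:42 − 769 min = 07:53.
The encore starts at 07:53 + 300 min = 12:53.

12:53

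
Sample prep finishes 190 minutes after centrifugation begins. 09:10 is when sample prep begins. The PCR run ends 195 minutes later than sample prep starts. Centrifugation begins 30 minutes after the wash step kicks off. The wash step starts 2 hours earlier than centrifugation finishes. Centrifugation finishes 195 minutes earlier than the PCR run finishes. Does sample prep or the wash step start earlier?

the wash step

The PCR run ends at 09:10 + 195 min = 12:25.
Centrifugation ends at 12:25 − 195 min = 09:10.
The wash step starts at 09:10 − 120 min = 07:10.
Sample prep starts at 09:10 and the wash step starts at 07:10, so the wash step is first.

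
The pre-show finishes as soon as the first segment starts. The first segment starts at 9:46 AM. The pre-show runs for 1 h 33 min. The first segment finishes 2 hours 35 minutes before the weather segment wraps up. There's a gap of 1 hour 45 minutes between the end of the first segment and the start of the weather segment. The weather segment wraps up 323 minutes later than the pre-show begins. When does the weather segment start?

12:46 PM

The pre-show ends at 9:46 AM.
The pre-show starts at 9:46 AM − 93 min = 8:13 AM.
The weather segment ends at 8:13 AM + 323 min = 1:36 PM.
The first segment ends at 1:36 PM − 155 min = 11:01 AM.
The weather segment starts at 11:01 AM + 105 min = 12:46 PM.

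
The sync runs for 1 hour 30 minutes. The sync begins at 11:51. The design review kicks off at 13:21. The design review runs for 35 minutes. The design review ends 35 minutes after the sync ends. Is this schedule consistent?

The sync ends at 11:51 + 90 min = 13:21.
The design review ends at 13:21 + 35 min = 13:56.
The design review starts at 13:56 − 35 min = 13:21.
That matches the stated 13:21, so the schedule is consistent.

Yes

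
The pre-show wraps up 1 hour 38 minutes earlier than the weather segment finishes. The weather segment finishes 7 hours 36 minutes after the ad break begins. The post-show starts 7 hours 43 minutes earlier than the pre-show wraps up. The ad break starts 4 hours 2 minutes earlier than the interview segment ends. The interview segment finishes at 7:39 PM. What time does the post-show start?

The ad break starts at 7:39 PM − 242 min = 3:37 PM.
The weather segment ends at 3:37 PM + 456 min = 11:13 PM.
The pre-show ends at 11:13 PM − 98 min = 9:35 PM.
The post-show starts at 9:35 PM − 463 min = 1:52 PM.

1:52 PM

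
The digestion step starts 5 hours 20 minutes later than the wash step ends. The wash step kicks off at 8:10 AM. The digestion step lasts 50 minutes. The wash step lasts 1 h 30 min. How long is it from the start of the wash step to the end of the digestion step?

The wash step ends at 8:10 AM + 90 min = 9:40 AM.
The digestion step starts at 9:40 AM + 320 min = 3:00 PM.
The digestion step ends at 3:00 PM + 50 min = 3:50 PM.
From 8:10 AM to 3:50 PM is 460 minutes.

460 minutes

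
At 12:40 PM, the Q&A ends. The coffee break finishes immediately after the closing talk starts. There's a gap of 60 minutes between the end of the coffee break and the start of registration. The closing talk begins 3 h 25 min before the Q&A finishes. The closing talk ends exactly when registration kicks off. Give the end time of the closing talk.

10:15 AM

The closing talk starts at 12:40 PM − 205 min = 9:15 AM.
So the coffee break ends at 9:15 AM.
Registration starts at 9:15 AM + 60 min = 10:15 AM.
So the closing talk ends at 10:15 AM.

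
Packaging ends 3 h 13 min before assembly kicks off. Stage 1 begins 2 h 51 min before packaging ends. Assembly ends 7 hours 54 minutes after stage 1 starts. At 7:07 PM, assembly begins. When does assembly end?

8:57 PM

Packaging ends at 7:07 PM − 193 min = 3:54 PM.
Stage 1 starts at 3:54 PM − 171 min = 1:03 PM.
Assembly ends at 1:03 PM + 474 min = 8:57 PM.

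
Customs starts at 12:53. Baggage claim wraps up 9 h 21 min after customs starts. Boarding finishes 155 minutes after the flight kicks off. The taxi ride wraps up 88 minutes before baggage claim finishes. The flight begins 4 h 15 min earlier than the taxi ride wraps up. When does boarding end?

Baggage claim ends at 12:53 + 561 min = 22:14.
The taxi ride ends at 22:14 − 88 min = 20:46.
The flight starts at 20:46 − 255 min = 16:31.
Boarding ends at 16:31 + 155 min = 19:06.

19:06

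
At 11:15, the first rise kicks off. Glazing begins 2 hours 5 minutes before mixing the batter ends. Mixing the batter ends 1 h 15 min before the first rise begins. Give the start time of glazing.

07:55

Mixing the batter ends at 11:15 − 75 min = 10:00.
Glazing starts at 10:00 − 125 min = 07:55.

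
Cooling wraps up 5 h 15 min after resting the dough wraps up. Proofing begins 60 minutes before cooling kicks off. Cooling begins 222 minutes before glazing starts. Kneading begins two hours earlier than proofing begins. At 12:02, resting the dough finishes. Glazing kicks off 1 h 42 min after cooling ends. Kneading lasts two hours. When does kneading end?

Cooling ends at 12:02 + 315 min = 17:17.
Glazing starts at 17:17 + 102 min = 18:59.
Cooling starts at 18:59 − 222 min = 15:17.
Proofing starts at 15:17 − 60 min = 14:17.
Kneading starts at 14:17 − 120 min = 12:17.
Kneading ends at 12:17 + 120 min = 14:17.

14:17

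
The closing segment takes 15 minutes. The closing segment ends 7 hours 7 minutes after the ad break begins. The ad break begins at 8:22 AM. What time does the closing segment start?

3:14 PM

The closing segment ends at 8:22 AM + 427 min = 3:29 PM.
The closing segment starts at 3:29 PM − 15 min = 3:14 PM.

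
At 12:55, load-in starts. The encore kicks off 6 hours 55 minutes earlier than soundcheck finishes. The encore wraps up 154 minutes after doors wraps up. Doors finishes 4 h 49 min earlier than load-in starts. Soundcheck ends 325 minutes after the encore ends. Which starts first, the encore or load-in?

the encore

Doors ends at 12:55 − 289 min = 08:06.
The encore ends at 08:06 + 154 min = 10:40.
Soundcheck ends at 10:40 + 325 min = 16:05.
The encore starts at 16:05 − 415 min = 09:10.
The encore starts at 09:10 and load-in starts at 12:55, so the encore is first.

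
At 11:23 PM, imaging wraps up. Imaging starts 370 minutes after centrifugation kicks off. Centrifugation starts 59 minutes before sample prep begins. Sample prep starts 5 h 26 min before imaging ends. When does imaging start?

Sample prep starts at 11:23 PM − 326 min = 5:57 PM.
Centrifugation starts at 5:57 PM − 59 min = 4:58 PM.
Imaging starts at 4:58 PM + 370 min = 11:08 PM.

11:08 PM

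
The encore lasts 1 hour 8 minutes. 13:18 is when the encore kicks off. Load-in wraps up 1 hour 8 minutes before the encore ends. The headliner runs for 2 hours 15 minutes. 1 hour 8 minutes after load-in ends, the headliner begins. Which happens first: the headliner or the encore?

The encore ends at 13:18 + 68 min = 14:26.
Load-in ends at 14:26 − 68 min = 13:18.
The headliner starts at 13:18 + 68 min = 14:26.
The headliner starts at 14:26 and the encore starts at 13:18, so the encore is first.

the encore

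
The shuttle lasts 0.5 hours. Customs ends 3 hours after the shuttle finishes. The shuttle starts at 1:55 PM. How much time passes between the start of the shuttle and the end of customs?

The shuttle ends at 1:55 PM + 30 min = 2:25 PM.
Customs ends at 2:25 PM + 180 min = 5:25 PM.
From 1:55 PM to 5:25 PM is 3 h 30 min.

3 h 30 min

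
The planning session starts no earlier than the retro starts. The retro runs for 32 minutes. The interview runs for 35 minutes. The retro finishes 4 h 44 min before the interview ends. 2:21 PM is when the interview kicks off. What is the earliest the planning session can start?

9:40 AM

The interview ends at 2:21 PM + 35 min = 2:56 PM.
The retro ends at 2:56 PM − 284 min = 10:12 AM.
The retro starts at 10:12 AM − 32 min = 9:40 AM.
The planning session is bounded by the retro, so the earliest it can start is 9:40 AM.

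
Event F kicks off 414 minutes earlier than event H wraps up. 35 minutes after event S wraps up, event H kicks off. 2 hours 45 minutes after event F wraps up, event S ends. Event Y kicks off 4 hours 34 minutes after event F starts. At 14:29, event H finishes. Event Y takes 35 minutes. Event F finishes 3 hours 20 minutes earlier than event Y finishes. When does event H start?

12:44

Event F starts at 14:29 − 414 min = 07:35.
Event Y starts at 07:35 + 274 min = 12:09.
Event Y ends at 12:09 + 35 min = 12:44.
Event F ends at 12:44 − 200 min = 09:24.
Event S ends at 09:24 + 165 min = 12:09.
Event H starts at 12:09 + 35 min = 12:44.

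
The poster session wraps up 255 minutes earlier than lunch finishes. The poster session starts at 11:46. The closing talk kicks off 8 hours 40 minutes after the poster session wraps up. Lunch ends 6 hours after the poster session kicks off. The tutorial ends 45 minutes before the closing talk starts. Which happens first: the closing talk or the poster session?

the poster session

Lunch ends at 11:46 + 360 min = 17:46.
The poster session ends at 17:46 − 255 min = 13:31.
The closing talk starts at 13:31 + 520 min = 22:11.
The closing talk starts at 22:11 and the poster session starts at 11:46, so the poster session is first.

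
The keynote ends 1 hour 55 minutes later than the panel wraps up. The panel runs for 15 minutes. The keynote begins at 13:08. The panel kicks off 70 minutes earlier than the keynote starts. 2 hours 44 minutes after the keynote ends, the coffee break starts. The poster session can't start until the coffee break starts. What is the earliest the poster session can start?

16:52

The panel starts at 13:08 − 70 min = 11:58.
The panel ends at 11:58 + 15 min = 12:13.
The keynote ends at 12:13 + 115 min = 14:08.
The coffee break starts at 14:08 + 164 min = 16:52.
The poster session is bounded by the coffee break, so the earliest it can start is 16:52.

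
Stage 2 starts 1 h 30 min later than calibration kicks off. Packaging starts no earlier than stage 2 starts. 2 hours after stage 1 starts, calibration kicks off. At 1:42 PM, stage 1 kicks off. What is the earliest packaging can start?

5:12 PM

Calibration starts at 1:42 PM + 120 min = 3:42 PM.
Stage 2 starts at 3:42 PM + 90 min = 5:12 PM.
Packaging is bounded by stage 2, so the earliest it can start is 5:12 PM.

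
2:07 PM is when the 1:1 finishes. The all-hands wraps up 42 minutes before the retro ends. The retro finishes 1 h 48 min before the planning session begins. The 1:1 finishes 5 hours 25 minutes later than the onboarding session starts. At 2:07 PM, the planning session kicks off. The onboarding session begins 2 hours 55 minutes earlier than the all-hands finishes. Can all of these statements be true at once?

Yes

The retro ends at 2:07 PM − 108 min = 12:19 PM.
The all-hands ends at 12:19 PM − 42 min = 11:37 AM.
The onboarding session starts at 11:37 AM − 175 min = 8:42 AM.
The 1:1 ends at 8:42 AM + 325 min = 2:07 PM.
That matches the stated 2:07 PM, so the schedule is consistent.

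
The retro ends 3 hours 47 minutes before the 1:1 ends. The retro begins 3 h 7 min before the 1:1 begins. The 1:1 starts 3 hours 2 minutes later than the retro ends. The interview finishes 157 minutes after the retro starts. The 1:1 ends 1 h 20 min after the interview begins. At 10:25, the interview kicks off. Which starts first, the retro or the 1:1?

The 1:1 ends at 10:25 + 80 min = 11:45.
The retro ends at 11:45 − 227 min = 07:58.
The 1:1 starts at 07:58 + 182 min = 11:00.
The retro starts at 11:00 − 187 min = 07:53.
The retro starts at 07:53 and the 1:1 starts at 11:00, so the retro is first.

the retro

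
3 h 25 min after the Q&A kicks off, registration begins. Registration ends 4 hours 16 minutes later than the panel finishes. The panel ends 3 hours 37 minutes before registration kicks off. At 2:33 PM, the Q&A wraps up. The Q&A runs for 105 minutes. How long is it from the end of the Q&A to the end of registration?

2 hours 19 minutes

The Q&A starts at 2:33 PM − 105 min = 12:48 PM.
Registration starts at 12:48 PM + 205 min = 4:13 PM.
The panel ends at 4:13 PM − 217 min = 12:36 PM.
Registration ends at 12:36 PM + 256 min = 4:52 PM.
From 2:33 PM to 4:52 PM is 2 hours 19 minutes.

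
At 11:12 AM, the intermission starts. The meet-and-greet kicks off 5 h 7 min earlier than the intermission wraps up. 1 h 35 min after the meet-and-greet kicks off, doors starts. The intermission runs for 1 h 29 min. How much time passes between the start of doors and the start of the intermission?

The intermission ends at 11:12 AM + 89 min = 12:41 PM.
The meet-and-greet starts at 12:41 PM − 307 min = 7:34 AM.
Doors starts at 7:34 AM + 95 min = 9:09 AM.
From 9:09 AM to 11:12 AM is 2 h 3 min.

2 h 3 min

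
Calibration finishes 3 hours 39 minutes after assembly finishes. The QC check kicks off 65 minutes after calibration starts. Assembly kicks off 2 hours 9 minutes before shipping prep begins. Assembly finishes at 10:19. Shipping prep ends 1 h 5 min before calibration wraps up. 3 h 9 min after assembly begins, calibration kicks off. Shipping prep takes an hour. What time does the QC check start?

Calibration ends at 10:19 + 219 min = 13:58.
Shipping prep ends at 13:58 − 65 min = 12:53.
Shipping prep starts at 12:53 − 60 min = 11:53.
Assembly starts at 11:53 − 129 min = 09:44.
Calibration starts at 09:44 + 189 min = 12:53.
The QC check starts at 12:53 + 65 min = 13:58.

13:58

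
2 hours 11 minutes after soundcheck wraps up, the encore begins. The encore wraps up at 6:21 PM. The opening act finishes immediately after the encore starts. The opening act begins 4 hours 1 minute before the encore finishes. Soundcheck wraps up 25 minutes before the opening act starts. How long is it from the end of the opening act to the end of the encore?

The opening act starts at 6:21 PM − 241 min = 2:20 PM.
Soundcheck ends at 2:20 PM − 25 min = 1:55 PM.
The encore starts at 1:55 PM + 131 min = 4:06 PM.
So the opening act ends at 4:06 PM.
From 4:06 PM to 6:21 PM is 135 minutes.

135 minutes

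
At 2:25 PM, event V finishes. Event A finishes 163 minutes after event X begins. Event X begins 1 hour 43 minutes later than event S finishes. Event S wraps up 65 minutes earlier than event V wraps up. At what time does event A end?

Event S ends at 2:25 PM − 65 min = 1:20 PM.
Event X starts at 1:20 PM + 103 min = 3:03 PM.
Event A ends at 3:03 PM + 163 min = 5:46 PM.

5:46 PM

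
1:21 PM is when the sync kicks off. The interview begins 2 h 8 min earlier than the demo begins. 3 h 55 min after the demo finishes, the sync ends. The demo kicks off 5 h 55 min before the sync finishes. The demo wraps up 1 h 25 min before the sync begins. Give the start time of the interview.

The demo ends at 1:21 PM − 85 min = 11:56 AM.
The sync ends at 11:56 AM + 235 min = 3:51 PM.
The demo starts at 3:51 PM − 355 min = 9:56 AM.
The interview starts at 9:56 AM − 128 min = 7:48 AM.

7:48 AM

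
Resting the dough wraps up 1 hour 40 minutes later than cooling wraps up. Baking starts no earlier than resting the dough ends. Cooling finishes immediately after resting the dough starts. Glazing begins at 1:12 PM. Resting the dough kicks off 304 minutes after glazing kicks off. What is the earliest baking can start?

Resting the dough starts at 1:12 PM + 304 min = 6:16 PM.
So cooling ends at 6:16 PM.
Resting the dough ends at 6:16 PM + 100 min = 7:56 PM.
Baking is bounded by resting the dough, so the earliest it can start is 7:56 PM.

7:56 PM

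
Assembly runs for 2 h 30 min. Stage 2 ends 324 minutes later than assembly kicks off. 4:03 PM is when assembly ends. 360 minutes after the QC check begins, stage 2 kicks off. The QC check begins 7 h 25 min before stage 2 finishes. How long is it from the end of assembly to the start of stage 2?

Assembly starts at 4:03 PM − 150 min = 1:33 PM.
Stage 2 ends at 1:33 PM + 324 min = 6:57 PM.
The QC check starts at 6:57 PM − 445 min = 11:32 AM.
Stage 2 starts at 11:32 AM + 360 min = 5:32 PM.
From 4:03 PM to 5:32 PM is 89 minutes.

89 minutes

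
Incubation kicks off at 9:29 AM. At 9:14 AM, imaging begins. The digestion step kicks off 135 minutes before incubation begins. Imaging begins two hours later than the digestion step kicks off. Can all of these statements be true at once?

The digestion step starts at 9:29 AM − 135 min = 7:14 AM.
Imaging starts at 7:14 AM + 120 min = 9:14 AM.
That matches the stated 9:14 AM, so the schedule is consistent.

Yes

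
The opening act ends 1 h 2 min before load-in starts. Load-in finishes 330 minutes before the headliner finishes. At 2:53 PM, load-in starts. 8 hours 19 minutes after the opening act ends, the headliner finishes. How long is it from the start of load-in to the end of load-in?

1 hour 47 minutes

The opening act ends at 2:53 PM − 62 min = 1:51 PM.
The headliner ends at 1:51 PM + 499 min = 10:10 PM.
Load-in ends at 10:10 PM − 330 min = 4:40 PM.
From 2:53 PM to 4:40 PM is 1 hour 47 minutes.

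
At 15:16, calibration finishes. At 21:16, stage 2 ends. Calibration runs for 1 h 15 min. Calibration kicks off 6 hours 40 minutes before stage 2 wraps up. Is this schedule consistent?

No

Calibration starts at 21:16 − 400 min = 14:36.
Calibration ends at 14:36 + 75 min = 15:51.
But calibration is also said to end at 15:16 — a 35-minute conflict.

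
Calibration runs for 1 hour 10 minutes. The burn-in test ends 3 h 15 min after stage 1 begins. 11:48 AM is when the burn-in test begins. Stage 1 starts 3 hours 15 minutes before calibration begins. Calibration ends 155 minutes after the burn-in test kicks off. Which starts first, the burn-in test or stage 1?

stage 1

Calibration ends at 11:48 AM + 155 min = 2:23 PM.
Calibration starts at 2:23 PM − 70 min = 1:13 PM.
Stage 1 starts at 1:13 PM − 195 min = 9:58 AM.
The burn-in test starts at 11:48 AM and stage 1 starts at 9:58 AM, so stage 1 is first.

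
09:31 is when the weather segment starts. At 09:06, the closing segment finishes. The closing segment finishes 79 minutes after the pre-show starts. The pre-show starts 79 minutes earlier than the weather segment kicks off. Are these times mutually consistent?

The pre-show starts at 09:31 − 79 min = 08:12.
The closing segment ends at 08:12 + 79 min = 09:31.
But the closing segment is also said to end at 09:06 — a 25-minute conflict.

No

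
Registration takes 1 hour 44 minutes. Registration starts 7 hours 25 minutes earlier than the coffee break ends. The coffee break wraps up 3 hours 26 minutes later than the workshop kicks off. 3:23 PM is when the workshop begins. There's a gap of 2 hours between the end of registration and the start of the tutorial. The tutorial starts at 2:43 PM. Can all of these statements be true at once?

The coffee break ends at 3:23 PM + 206 min = 6:49 PM.
Registration starts at 6:49 PM − 445 min = 11:24 AM.
Registration ends at 11:24 AM + 104 min = 1:08 PM.
The tutorial starts at 1:08 PM + 120 min = 3:08 PM.
But the tutorial is also said to start at 2:43 PM — a 25-minute conflict.

No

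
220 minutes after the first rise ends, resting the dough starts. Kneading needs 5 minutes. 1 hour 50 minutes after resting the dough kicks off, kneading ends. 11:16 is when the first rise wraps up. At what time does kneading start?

Resting the dough starts at 11:16 + 220 min = 14:56.
Kneading ends at 14:56 + 110 min = 16:46.
Kneading starts at 16:46 − 5 min = 16:41.

16:41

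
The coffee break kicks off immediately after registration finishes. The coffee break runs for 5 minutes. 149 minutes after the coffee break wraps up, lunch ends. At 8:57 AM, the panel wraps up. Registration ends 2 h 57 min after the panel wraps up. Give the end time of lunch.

Registration ends at 8:57 AM + 177 min = 11:54 AM.
So the coffee break starts at 11:54 AM.
The coffee break ends at 11:54 AM + 5 min = 11:59 AM.
Lunch ends at 11:59 AM + 149 min = 2:28 PM.

2:28 PM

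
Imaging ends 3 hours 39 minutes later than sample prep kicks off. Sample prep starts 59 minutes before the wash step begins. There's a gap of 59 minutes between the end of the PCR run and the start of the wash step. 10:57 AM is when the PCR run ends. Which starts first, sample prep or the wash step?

sample prep

The wash step starts at 10:57 AM + 59 min = 11:56 AM.
Sample prep starts at 11:56 AM − 59 min = 10:57 AM.
Sample prep starts at 10:57 AM and the wash step starts at 11:56 AM, so sample prep is first.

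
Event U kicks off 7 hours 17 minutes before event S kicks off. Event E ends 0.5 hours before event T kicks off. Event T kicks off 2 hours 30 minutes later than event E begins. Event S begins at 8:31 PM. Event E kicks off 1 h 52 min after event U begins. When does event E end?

5:06 PM

Event U starts at 8:31 PM − 437 min = 1:14 PM.
Event E starts at 1:14 PM + 112 min = 3:06 PM.
Event T starts at 3:06 PM + 150 min = 5:36 PM.
Event E ends at 5:36 PM − 30 min = 5:06 PM.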